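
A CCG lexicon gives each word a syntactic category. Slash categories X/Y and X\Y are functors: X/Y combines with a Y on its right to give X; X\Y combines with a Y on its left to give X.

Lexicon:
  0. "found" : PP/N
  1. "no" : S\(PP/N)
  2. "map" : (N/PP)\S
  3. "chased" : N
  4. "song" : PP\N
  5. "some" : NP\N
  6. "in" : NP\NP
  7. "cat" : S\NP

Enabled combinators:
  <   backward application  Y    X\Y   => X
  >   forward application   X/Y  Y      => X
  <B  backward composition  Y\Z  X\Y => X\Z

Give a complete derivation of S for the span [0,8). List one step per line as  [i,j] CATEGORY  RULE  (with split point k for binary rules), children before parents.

[0,1] PP/N  lex  "found"
[1,2] S\(PP/N)  lex  "no"
[0,2] S  <  k=1
[2,3] (N/PP)\S  lex  "map"
[0,3] N/PP  <  k=2
[3,4] N  lex  "chased"
[4,5] PP\N  lex  "song"
[3,5] PP  <  k=4
[0,5] N  >  k=3
[5,6] NP\N  lex  "some"
[6,7] NP\NP  lex  "in"
[5,7] NP\N  <B  k=6
[7,8] S\NP  lex  "cat"
[5,8] S\N  <B  k=7
[0,8] S  <  k=5

[0,8] S   <
  [0,5] N   >
    [0,3] N/PP   <
      [0,2] S   <
        [0,1] "found" : PP/N
        [1,2] "no" : S\(PP/N)
      [2,3] "map" : (N/PP)\S
    [3,5] PP   <
      [3,4] "chased" : N
      [4,5] "song" : PP\N
  [5,8] S\N   <B
    [5,7] NP\N   <B
      [5,6] "some" : NP\N
      [6,7] "in" : NP\NP
    [7,8] "cat" : S\NP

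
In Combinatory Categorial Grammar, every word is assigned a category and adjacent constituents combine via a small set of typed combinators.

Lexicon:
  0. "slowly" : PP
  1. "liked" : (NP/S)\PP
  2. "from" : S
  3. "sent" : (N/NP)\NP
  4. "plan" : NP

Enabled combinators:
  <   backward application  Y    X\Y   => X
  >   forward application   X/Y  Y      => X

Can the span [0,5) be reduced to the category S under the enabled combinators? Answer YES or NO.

NO

PP (NP/S)\PP S (N/NP)\NP NP
CKY chart[0,5] = {N}; S ∉ chart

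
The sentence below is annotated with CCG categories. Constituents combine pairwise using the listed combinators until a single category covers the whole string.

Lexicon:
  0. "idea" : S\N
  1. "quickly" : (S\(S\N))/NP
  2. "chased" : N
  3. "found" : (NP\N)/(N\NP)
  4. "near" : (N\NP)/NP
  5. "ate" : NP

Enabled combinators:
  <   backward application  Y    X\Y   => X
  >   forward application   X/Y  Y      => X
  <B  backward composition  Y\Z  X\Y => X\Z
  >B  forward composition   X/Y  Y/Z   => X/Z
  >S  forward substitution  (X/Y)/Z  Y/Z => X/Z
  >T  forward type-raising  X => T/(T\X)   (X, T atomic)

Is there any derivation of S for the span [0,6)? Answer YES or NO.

[0,6] S   <
  [0,1] "idea" : S\N
  [1,6] S\(S\N)   >
    [1,2] "quickly" : (S\(S\N))/NP
    [2,6] NP   <
      [2,3] "chased" : N
      [3,6] NP\N   >
        [3,4] "found" : (NP\N)/(N\NP)
        [4,6] N\NP   >
          [4,5] "near" : (N\NP)/NP
          [5,6] "ate" : NP

YES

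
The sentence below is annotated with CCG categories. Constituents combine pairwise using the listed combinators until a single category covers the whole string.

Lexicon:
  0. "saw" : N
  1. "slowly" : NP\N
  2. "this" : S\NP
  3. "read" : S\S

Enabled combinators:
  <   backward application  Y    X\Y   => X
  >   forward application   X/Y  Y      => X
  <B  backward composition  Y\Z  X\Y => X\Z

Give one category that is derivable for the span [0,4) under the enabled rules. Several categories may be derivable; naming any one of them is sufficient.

S

[0,4] S   <
  [0,2] NP   <
    [0,1] "saw" : N
    [1,2] "slowly" : NP\N
  [2,4] S\NP   <B
    [2,3] "this" : S\NP
    [3,4] "read" : S\S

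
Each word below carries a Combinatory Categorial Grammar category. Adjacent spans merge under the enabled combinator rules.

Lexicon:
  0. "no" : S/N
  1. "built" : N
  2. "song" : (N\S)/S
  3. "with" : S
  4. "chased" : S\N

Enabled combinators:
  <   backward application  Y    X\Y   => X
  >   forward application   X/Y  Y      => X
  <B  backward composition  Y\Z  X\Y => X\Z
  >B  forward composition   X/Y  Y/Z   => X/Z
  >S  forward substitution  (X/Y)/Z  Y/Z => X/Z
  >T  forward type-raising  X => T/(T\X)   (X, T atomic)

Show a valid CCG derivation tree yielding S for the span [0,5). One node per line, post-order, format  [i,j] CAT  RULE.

[0,5] S   <
  [0,4] N   <
    [0,2] S   >
      [0,1] "no" : S/N
      [1,2] "built" : N
    [2,4] N\S   >
      [2,3] "song" : (N\S)/S
      [3,4] "with" : S
  [4,5] "chased" : S\N

[0,1] S/N  lex  "no"
[1,2] N  lex  "built"
[0,2] S  >  k=1
[2,3] (N\S)/S  lex  "song"
[3,4] S  lex  "with"
[2,4] N\S  >  k=3
[0,4] N  <  k=2
[4,5] S\N  lex  "chased"
[0,5] S  <  k=4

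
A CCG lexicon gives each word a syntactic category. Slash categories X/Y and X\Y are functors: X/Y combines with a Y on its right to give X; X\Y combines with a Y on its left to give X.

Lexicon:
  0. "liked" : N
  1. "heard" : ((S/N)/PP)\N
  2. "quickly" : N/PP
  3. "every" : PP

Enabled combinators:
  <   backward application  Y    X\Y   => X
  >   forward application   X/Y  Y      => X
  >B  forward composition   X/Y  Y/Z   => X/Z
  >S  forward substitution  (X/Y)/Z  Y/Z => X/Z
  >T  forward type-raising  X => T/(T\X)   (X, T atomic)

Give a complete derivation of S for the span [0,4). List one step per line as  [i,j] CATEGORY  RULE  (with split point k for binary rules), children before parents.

[0,1] N  lex  "liked"
[1,2] ((S/N)/PP)\N  lex  "heard"
[0,2] (S/N)/PP  <  k=1
[2,3] N/PP  lex  "quickly"
[0,3] S/PP  >S  k=2
[3,4] PP  lex  "every"
[0,4] S  >  k=3

[0,4] S   >
  [0,3] S/PP   >S
    [0,2] (S/N)/PP   <
      [0,1] "liked" : N
      [1,2] "heard" : ((S/N)/PP)\N
    [2,3] "quickly" : N/PP
  [3,4] "every" : PP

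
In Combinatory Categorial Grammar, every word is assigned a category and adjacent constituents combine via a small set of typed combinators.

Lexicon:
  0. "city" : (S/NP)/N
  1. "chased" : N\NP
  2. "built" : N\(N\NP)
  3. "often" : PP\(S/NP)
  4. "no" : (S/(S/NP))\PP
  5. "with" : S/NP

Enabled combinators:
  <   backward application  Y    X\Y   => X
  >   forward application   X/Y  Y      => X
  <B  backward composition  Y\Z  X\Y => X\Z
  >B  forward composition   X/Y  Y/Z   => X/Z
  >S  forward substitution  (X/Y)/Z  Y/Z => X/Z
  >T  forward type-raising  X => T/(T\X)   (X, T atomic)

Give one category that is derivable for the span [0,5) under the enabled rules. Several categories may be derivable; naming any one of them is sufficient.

S/(S/NP)

[0,6] S   >
  [0,5] S/(S/NP)   <
    [0,4] PP   <
      [0,3] S/NP   >
        [0,1] "city" : (S/NP)/N
        [1,3] N   <
          [1,2] "chased" : N\NP
          [2,3] "built" : N\(N\NP)
      [3,4] "often" : PP\(S/NP)
    [4,5] "no" : (S/(S/NP))\PP
  [5,6] "with" : S/NP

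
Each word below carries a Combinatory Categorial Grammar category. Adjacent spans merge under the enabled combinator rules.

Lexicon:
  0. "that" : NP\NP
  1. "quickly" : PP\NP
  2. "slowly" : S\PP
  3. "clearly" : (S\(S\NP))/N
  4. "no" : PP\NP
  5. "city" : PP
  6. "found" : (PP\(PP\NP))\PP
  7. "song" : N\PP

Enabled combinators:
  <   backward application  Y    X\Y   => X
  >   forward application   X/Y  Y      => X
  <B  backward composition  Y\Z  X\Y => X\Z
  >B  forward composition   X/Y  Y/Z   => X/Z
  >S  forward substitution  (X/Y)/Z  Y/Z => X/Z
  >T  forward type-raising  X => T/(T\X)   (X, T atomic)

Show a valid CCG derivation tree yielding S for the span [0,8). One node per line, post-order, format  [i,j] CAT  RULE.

[0,8] S   <
  [0,3] S\NP   <B
    [0,1] "that" : NP\NP
    [1,3] S\NP   <B
      [1,2] "quickly" : PP\NP
      [2,3] "slowly" : S\PP
  [3,8] S\(S\NP)   >
    [3,4] "clearly" : (S\(S\NP))/N
    [4,8] N   <
      [4,7] PP   <
        [4,5] "no" : PP\NP
        [5,7] PP\(PP\NP)   <
          [5,6] "city" : PP
          [6,7] "found" : (PP\(PP\NP))\PP
      [7,8] "song" : N\PP

[0,1] NP\NP  lex  "that"
[1,2] PP\NP  lex  "quickly"
[2,3] S\PP  lex  "slowly"
[1,3] S\NP  <B  k=2
[0,3] S\NP  <B  k=1
[3,4] (S\(S\NP))/N  lex  "clearly"
[4,5] PP\NP  lex  "no"
[5,6] PP  lex  "city"
[6,7] (PP\(PP\NP))\PP  lex  "found"
[5,7] PP\(PP\NP)  <  k=6
[4,7] PP  <  k=5
[7,8] N\PP  lex  "song"
[4,8] N  <  k=7
[3,8] S\(S\NP)  >  k=4
[0,8] S  <  k=3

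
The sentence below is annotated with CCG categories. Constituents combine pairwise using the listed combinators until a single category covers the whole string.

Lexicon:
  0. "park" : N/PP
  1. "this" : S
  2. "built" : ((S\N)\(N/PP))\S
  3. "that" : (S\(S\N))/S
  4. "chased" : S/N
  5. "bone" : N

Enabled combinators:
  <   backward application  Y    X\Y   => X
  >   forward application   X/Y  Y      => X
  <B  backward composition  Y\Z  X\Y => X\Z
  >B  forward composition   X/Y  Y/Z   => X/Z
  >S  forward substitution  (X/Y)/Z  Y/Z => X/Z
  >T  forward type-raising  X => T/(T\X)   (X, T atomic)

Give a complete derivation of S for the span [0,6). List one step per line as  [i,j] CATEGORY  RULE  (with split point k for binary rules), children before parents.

[0,1] N/PP  lex  "park"
[1,2] S  lex  "this"
[2,3] ((S\N)\(N/PP))\S  lex  "built"
[1,3] (S\N)\(N/PP)  <  k=2
[0,3] S\N  <  k=1
[3,4] (S\(S\N))/S  lex  "that"
[4,5] S/N  lex  "chased"
[5,6] N  lex  "bone"
[4,6] S  >  k=5
[3,6] S\(S\N)  >  k=4
[0,6] S  <  k=3

[0,6] S   <
  [0,3] S\N   <
    [0,1] "park" : N/PP
    [1,3] (S\N)\(N/PP)   <
      [1,2] "this" : S
      [2,3] "built" : ((S\N)\(N/PP))\S
  [3,6] S\(S\N)   >
    [3,4] "that" : (S\(S\N))/S
    [4,6] S   >
      [4,5] "chased" : S/N
      [5,6] "bone" : N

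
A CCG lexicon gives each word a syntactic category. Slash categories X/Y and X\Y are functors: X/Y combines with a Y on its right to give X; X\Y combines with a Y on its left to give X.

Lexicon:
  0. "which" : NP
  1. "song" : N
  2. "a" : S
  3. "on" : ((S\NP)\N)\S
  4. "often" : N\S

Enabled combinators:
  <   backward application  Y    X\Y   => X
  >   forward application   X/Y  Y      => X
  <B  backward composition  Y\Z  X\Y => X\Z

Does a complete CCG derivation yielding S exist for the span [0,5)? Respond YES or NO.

NP N S ((S\NP)\N)\S N\S
CKY chart[0,5] = {N}; S ∉ chart

NO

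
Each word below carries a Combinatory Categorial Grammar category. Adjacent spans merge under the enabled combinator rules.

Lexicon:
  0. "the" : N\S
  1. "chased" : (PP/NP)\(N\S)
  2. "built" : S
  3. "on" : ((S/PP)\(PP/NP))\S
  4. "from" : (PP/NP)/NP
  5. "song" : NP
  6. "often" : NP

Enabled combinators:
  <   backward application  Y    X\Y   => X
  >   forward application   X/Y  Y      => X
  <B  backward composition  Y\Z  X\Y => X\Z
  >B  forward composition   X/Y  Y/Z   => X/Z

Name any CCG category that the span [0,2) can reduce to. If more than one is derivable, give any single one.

PP/NP

[0,7] S   >
  [0,6] S/NP   >B
    [0,4] S/PP   <
      [0,2] PP/NP   <
        [0,1] "the" : N\S
        [1,2] "chased" : (PP/NP)\(N\S)
      [2,4] (S/PP)\(PP/NP)   <
        [2,3] "built" : S
        [3,4] "on" : ((S/PP)\(PP/NP))\S
    [4,6] PP/NP   >
      [4,5] "from" : (PP/NP)/NP
      [5,6] "song" : NP
  [6,7] "often" : NP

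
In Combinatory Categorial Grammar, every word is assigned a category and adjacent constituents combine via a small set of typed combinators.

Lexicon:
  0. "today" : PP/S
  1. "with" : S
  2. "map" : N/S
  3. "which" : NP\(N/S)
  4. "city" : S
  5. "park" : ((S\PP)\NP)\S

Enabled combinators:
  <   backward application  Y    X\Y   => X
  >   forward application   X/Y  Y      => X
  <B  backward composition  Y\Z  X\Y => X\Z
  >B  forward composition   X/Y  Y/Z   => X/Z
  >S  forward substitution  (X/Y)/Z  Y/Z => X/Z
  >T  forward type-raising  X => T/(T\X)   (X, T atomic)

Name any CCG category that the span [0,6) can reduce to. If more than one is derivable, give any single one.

[0,6] S   <
  [0,2] PP   >
    [0,1] "today" : PP/S
    [1,2] "with" : S
  [2,6] S\PP   <
    [2,4] NP   <
      [2,3] "map" : N/S
      [3,4] "which" : NP\(N/S)
    [4,6] (S\PP)\NP   <
      [4,5] "city" : S
      [5,6] "park" : ((S\PP)\NP)\S

S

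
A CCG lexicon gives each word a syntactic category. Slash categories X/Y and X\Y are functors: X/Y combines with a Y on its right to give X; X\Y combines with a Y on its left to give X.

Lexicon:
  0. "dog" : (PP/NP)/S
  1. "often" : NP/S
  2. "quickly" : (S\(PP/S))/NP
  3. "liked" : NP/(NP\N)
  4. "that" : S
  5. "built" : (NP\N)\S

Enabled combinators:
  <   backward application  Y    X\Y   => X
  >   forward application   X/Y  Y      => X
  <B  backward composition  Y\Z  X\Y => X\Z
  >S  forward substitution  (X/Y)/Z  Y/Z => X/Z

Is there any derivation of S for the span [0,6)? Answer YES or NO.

[0,6] S   <
  [0,2] PP/S   >S
    [0,1] "dog" : (PP/NP)/S
    [1,2] "often" : NP/S
  [2,6] S\(PP/S)   >
    [2,3] "quickly" : (S\(PP/S))/NP
    [3,6] NP   >
      [3,4] "liked" : NP/(NP\N)
      [4,6] NP\N   <
        [4,5] "that" : S
        [5,6] "built" : (NP\N)\S

YES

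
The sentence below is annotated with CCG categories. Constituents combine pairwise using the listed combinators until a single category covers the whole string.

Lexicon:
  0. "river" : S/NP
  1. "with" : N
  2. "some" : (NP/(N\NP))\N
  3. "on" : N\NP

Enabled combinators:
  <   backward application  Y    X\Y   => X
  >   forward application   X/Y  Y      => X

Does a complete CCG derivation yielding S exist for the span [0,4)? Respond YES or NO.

[0,4] S   >
  [0,1] "river" : S/NP
  [1,4] NP   >
    [1,3] NP/(N\NP)   <
      [1,2] "with" : N
      [2,3] "some" : (NP/(N\NP))\N
    [3,4] "on" : N\NP

YES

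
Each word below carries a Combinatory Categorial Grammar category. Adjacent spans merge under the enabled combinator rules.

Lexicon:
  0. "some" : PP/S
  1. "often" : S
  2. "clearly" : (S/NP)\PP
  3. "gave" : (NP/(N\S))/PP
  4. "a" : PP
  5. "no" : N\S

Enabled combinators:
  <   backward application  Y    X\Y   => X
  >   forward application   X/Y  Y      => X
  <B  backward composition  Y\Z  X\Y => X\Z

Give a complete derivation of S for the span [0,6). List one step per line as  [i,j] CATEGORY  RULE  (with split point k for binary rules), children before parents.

[0,6] S   >
  [0,3] S/NP   <
    [0,2] PP   >
      [0,1] "some" : PP/S
      [1,2] "often" : S
    [2,3] "clearly" : (S/NP)\PP
  [3,6] NP   >
    [3,5] NP/(N\S)   >
      [3,4] "gave" : (NP/(N\S))/PP
      [4,5] "a" : PP
    [5,6] "no" : N\S

[0,1] PP/S  lex  "some"
[1,2] S  lex  "often"
[0,2] PP  >  k=1
[2,3] (S/NP)\PP  lex  "clearly"
[0,3] S/NP  <  k=2
[3,4] (NP/(N\S))/PP  lex  "gave"
[4,5] PP  lex  "a"
[3,5] NP/(N\S)  >  k=4
[5,6] N\S  lex  "no"
[3,6] NP  >  k=5
[0,6] S  >  k=3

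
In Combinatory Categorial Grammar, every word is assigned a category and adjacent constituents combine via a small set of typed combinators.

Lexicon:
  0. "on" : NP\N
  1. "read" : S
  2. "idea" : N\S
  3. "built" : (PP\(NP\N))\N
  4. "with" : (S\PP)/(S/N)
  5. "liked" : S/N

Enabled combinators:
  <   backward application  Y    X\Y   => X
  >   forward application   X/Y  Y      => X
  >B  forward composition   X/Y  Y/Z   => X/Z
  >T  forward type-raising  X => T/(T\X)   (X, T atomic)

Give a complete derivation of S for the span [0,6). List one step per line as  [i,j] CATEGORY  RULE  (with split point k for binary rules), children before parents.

[0,6] S   <
  [0,4] PP   <
    [0,1] "on" : NP\N
    [1,4] PP\(NP\N)   <
      [1,3] N   >
        [1,2] N/(N\S)   >T
          [1,2] "read" : S
        [2,3] "idea" : N\S
      [3,4] "built" : (PP\(NP\N))\N
  [4,6] S\PP   >
    [4,5] "with" : (S\PP)/(S/N)
    [5,6] "liked" : S/N

[0,1] NP\N  lex  "on"
[1,2] S  lex  "read"
[1,2] N/(N\S)  >T
[2,3] N\S  lex  "idea"
[1,3] N  >  k=2
[3,4] (PP\(NP\N))\N  lex  "built"
[1,4] PP\(NP\N)  <  k=3
[0,4] PP  <  k=1
[4,5] (S\PP)/(S/N)  lex  "with"
[5,6] S/N  lex  "liked"
[4,6] S\PP  >  k=5
[0,6] S  <  k=4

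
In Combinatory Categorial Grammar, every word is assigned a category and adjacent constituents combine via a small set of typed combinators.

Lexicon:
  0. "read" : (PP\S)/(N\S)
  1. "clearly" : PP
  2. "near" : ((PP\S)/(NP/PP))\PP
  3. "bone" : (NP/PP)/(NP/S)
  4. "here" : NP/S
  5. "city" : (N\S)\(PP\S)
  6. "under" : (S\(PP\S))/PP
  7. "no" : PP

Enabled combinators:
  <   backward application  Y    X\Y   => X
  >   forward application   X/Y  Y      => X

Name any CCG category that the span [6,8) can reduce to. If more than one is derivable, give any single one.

[0,8] S   <
  [0,6] PP\S   >
    [0,1] "read" : (PP\S)/(N\S)
    [1,6] N\S   <
      [1,5] PP\S   >
        [1,3] (PP\S)/(NP/PP)   <
          [1,2] "clearly" : PP
          [2,3] "near" : ((PP\S)/(NP/PP))\PP
        [3,5] NP/PP   >
          [3,4] "bone" : (NP/PP)/(NP/S)
          [4,5] "here" : NP/S
      [5,6] "city" : (N\S)\(PP\S)
  [6,8] S\(PP\S)   >
    [6,7] "under" : (S\(PP\S))/PP
    [7,8] "no" : PP

S\(PP\S)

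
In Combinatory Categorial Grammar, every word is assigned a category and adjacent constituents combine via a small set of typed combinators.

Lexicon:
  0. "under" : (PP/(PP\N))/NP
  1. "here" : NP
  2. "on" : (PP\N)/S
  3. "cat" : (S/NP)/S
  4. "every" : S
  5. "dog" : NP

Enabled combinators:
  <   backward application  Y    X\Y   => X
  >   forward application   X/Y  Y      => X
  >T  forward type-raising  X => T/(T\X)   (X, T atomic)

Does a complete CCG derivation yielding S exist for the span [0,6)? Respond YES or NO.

NO

(PP/(PP\N))/NP NP (PP\N)/S (S/NP)/S S NP
CKY chart[0,6] = {N/(N\PP), NP/(NP\PP), PP, PP/(PP\PP), S/(S\PP)}; S ∉ chart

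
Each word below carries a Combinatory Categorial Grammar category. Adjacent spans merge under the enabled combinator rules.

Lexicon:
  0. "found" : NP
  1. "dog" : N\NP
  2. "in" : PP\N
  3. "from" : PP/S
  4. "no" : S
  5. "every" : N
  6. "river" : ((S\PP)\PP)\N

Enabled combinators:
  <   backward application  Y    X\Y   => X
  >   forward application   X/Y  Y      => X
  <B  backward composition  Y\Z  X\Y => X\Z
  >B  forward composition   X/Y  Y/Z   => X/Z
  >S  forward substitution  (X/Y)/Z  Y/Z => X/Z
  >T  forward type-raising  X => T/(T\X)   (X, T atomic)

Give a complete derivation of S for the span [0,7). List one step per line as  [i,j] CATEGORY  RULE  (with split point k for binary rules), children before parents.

[0,1] NP  lex  "found"
[1,2] N\NP  lex  "dog"
[2,3] PP\N  lex  "in"
[1,3] PP\NP  <B  k=2
[0,3] PP  <  k=1
[3,4] PP/S  lex  "from"
[4,5] S  lex  "no"
[3,5] PP  >  k=4
[5,6] N  lex  "every"
[6,7] ((S\PP)\PP)\N  lex  "river"
[5,7] (S\PP)\PP  <  k=6
[3,7] S\PP  <  k=5
[0,7] S  <  k=3

[0,7] S   <
  [0,3] PP   <
    [0,1] "found" : NP
    [1,3] PP\NP   <B
      [1,2] "dog" : N\NP
      [2,3] "in" : PP\N
  [3,7] S\PP   <
    [3,5] PP   >
      [3,4] "from" : PP/S
      [4,5] "no" : S
    [5,7] (S\PP)\PP   <
      [5,6] "every" : N
      [6,7] "river" : ((S\PP)\PP)\N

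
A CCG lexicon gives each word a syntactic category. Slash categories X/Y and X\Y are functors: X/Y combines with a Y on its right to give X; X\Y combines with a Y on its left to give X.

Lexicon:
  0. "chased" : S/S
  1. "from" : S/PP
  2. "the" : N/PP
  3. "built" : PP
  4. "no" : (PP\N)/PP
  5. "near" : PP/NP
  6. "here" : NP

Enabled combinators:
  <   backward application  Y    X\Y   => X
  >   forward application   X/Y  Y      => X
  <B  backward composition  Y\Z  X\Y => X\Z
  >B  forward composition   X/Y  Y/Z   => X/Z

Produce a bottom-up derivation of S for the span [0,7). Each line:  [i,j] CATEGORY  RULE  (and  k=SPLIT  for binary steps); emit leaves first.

[0,7] S   >
  [0,2] S/PP   >B
    [0,1] "chased" : S/S
    [1,2] "from" : S/PP
  [2,7] PP   <
    [2,4] N   >
      [2,3] "the" : N/PP
      [3,4] "built" : PP
    [4,7] PP\N   >
      [4,5] "no" : (PP\N)/PP
      [5,7] PP   >
        [5,6] "near" : PP/NP
        [6,7] "here" : NP

[0,1] S/S  lex  "chased"
[1,2] S/PP  lex  "from"
[0,2] S/PP  >B  k=1
[2,3] N/PP  lex  "the"
[3,4] PP  lex  "built"
[2,4] N  >  k=3
[4,5] (PP\N)/PP  lex  "no"
[5,6] PP/NP  lex  "near"
[6,7] NP  lex  "here"
[5,7] PP  >  k=6
[4,7] PP\N  >  k=5
[2,7] PP  <  k=4
[0,7] S  >  k=2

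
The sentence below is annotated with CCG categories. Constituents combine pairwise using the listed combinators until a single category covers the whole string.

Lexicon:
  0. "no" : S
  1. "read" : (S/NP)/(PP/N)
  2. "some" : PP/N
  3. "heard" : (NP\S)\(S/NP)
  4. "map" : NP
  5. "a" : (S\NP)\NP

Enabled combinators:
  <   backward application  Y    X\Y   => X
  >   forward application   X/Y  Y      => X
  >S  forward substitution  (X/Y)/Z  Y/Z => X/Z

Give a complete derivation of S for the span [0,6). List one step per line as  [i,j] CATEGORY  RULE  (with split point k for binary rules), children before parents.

[0,1] S  lex  "no"
[1,2] (S/NP)/(PP/N)  lex  "read"
[2,3] PP/N  lex  "some"
[1,3] S/NP  >  k=2
[3,4] (NP\S)\(S/NP)  lex  "heard"
[1,4] NP\S  <  k=3
[0,4] NP  <  k=1
[4,5] NP  lex  "map"
[5,6] (S\NP)\NP  lex  "a"
[4,6] S\NP  <  k=5
[0,6] S  <  k=4

[0,6] S   <
  [0,4] NP   <
    [0,1] "no" : S
    [1,4] NP\S   <
      [1,3] S/NP   >
        [1,2] "read" : (S/NP)/(PP/N)
        [2,3] "some" : PP/N
      [3,4] "heard" : (NP\S)\(S/NP)
  [4,6] S\NP   <
    [4,5] "map" : NP
    [5,6] "a" : (S\NP)\NP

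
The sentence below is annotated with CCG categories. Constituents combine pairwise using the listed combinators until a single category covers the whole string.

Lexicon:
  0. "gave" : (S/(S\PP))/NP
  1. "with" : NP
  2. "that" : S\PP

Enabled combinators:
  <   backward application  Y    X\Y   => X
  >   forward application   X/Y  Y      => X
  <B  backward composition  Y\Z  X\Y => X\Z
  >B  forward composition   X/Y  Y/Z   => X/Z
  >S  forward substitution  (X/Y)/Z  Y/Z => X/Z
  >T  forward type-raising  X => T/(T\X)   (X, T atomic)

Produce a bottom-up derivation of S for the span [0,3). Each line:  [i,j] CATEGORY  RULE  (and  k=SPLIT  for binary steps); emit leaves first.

[0,1] (S/(S\PP))/NP  lex  "gave"
[1,2] NP  lex  "with"
[0,2] S/(S\PP)  >  k=1
[2,3] S\PP  lex  "that"
[0,3] S  >  k=2

[0,3] S   >
  [0,2] S/(S\PP)   >
    [0,1] "gave" : (S/(S\PP))/NP
    [1,2] "with" : NP
  [2,3] "that" : S\PP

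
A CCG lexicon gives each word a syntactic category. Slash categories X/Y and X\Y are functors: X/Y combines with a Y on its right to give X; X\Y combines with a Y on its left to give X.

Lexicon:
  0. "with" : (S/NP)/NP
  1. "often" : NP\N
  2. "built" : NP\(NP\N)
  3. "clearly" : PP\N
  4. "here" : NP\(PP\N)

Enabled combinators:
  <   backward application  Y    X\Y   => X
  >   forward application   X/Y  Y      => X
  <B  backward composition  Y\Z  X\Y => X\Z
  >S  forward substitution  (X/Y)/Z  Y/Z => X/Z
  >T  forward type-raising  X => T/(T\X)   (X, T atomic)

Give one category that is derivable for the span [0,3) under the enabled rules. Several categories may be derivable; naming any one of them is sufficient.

[0,5] S   >
  [0,3] S/NP   >
    [0,1] "with" : (S/NP)/NP
    [1,3] NP   <
      [1,2] "often" : NP\N
      [2,3] "built" : NP\(NP\N)
  [3,5] NP   <
    [3,4] "clearly" : PP\N
    [4,5] "here" : NP\(PP\N)

S/NP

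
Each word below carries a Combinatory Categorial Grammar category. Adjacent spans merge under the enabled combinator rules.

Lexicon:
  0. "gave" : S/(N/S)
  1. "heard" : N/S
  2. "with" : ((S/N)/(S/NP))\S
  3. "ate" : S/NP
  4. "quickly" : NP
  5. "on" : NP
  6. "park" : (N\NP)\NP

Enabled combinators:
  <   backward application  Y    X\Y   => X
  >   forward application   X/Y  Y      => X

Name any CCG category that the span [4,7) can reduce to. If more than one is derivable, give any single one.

N

[0,7] S   >
  [0,4] S/N   >
    [0,3] (S/N)/(S/NP)   <
      [0,2] S   >
        [0,1] "gave" : S/(N/S)
        [1,2] "heard" : N/S
      [2,3] "with" : ((S/N)/(S/NP))\S
    [3,4] "ate" : S/NP
  [4,7] N   <
    [4,5] "quickly" : NP
    [5,7] N\NP   <
      [5,6] "on" : NP
      [6,7] "park" : (N\NP)\NP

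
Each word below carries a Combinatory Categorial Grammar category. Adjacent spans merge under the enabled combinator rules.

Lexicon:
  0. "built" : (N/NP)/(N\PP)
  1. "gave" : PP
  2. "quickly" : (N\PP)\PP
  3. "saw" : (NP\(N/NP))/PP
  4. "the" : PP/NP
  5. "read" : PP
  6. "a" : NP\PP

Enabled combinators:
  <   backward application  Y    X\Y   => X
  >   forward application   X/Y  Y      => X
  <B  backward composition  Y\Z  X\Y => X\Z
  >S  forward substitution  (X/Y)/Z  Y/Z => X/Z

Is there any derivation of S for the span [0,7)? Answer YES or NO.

(N/NP)/(N\PP) PP (N\PP)\PP (NP\(N/NP))/PP PP/NP PP NP\PP
CKY chart[0,7] = {NP}; S ∉ chart

NO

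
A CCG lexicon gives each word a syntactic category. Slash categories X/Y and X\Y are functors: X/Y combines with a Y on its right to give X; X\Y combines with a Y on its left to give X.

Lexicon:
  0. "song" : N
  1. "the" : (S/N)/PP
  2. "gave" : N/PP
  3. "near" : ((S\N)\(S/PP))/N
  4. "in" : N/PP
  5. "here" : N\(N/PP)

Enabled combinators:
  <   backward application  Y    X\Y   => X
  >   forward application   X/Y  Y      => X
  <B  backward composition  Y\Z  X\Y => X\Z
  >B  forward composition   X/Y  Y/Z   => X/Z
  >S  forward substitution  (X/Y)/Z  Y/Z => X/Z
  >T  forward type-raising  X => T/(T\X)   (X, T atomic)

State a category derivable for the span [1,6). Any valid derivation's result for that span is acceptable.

[0,6] S   <
  [0,1] "song" : N
  [1,6] S\N   <
    [1,3] S/PP   >S
      [1,2] "the" : (S/N)/PP
      [2,3] "gave" : N/PP
    [3,6] (S\N)\(S/PP)   >
      [3,4] "near" : ((S\N)\(S/PP))/N
      [4,6] N   <
        [4,5] "in" : N/PP
        [5,6] "here" : N\(N/PP)

S\N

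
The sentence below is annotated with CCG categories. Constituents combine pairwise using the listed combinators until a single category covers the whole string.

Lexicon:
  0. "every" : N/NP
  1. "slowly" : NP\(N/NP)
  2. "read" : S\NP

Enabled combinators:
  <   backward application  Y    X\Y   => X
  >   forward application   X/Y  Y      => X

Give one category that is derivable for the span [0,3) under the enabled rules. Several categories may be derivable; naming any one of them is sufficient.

[0,3] S   <
  [0,2] NP   <
    [0,1] "every" : N/NP
    [1,2] "slowly" : NP\(N/NP)
  [2,3] "read" : S\NP

S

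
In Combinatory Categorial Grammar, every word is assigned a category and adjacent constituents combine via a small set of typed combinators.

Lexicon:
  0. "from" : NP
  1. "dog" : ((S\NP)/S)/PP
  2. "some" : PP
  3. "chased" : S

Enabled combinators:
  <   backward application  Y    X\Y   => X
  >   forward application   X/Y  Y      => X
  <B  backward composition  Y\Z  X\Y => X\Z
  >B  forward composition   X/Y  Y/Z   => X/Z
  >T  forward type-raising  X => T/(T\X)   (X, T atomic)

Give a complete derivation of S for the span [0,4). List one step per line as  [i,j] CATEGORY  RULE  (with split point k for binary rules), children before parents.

[0,4] S   >
  [0,1] S/(S\NP)   >T
    [0,1] "from" : NP
  [1,4] S\NP   >
    [1,3] (S\NP)/S   >
      [1,2] "dog" : ((S\NP)/S)/PP
      [2,3] "some" : PP
    [3,4] "chased" : S

[0,1] NP  lex  "from"
[0,1] S/(S\NP)  >T
[1,2] ((S\NP)/S)/PP  lex  "dog"
[2,3] PP  lex  "some"
[1,3] (S\NP)/S  >  k=2
[3,4] S  lex  "chased"
[1,4] S\NP  >  k=3
[0,4] S  >  k=1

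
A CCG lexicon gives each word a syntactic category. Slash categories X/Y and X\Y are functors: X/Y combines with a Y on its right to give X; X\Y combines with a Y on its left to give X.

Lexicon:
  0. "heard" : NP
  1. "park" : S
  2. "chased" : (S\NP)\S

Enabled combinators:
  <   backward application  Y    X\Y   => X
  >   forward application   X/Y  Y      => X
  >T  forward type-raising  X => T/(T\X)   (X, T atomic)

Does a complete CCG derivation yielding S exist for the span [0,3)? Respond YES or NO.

YES

[0,3] S   >
  [0,1] S/(S\NP)   >T
    [0,1] "heard" : NP
  [1,3] S\NP   <
    [1,2] "park" : S
    [2,3] "chased" : (S\NP)\S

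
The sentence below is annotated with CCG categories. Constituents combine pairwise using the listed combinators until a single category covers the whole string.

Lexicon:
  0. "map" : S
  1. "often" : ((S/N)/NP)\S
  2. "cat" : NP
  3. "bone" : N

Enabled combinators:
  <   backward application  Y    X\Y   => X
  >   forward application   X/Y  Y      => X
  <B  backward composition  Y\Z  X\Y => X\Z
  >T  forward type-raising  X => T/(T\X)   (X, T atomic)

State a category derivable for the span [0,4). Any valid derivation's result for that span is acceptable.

S

[0,4] S   >
  [0,3] S/N   >
    [0,2] (S/N)/NP   <
      [0,1] "map" : S
      [1,2] "often" : ((S/N)/NP)\S
    [2,3] "cat" : NP
  [3,4] "bone" : N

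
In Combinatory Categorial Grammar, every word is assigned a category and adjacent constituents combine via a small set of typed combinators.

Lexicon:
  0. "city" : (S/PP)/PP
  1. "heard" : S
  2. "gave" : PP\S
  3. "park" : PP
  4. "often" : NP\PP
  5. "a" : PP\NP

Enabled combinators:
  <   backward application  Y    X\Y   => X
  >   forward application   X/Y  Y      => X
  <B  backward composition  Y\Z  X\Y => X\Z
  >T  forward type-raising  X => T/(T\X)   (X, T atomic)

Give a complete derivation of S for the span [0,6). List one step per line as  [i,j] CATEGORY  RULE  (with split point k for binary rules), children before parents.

[0,1] (S/PP)/PP  lex  "city"
[1,2] S  lex  "heard"
[1,2] PP/(PP\S)  >T
[2,3] PP\S  lex  "gave"
[1,3] PP  >  k=2
[0,3] S/PP  >  k=1
[3,4] PP  lex  "park"
[4,5] NP\PP  lex  "often"
[3,5] NP  <  k=4
[5,6] PP\NP  lex  "a"
[3,6] PP  <  k=5
[0,6] S  >  k=3

[0,6] S   >
  [0,3] S/PP   >
    [0,1] "city" : (S/PP)/PP
    [1,3] PP   >
      [1,2] PP/(PP\S)   >T
        [1,2] "heard" : S
      [2,3] "gave" : PP\S
  [3,6] PP   <
    [3,5] NP   <
      [3,4] "park" : PP
      [4,5] "often" : NP\PP
    [5,6] "a" : PP\NP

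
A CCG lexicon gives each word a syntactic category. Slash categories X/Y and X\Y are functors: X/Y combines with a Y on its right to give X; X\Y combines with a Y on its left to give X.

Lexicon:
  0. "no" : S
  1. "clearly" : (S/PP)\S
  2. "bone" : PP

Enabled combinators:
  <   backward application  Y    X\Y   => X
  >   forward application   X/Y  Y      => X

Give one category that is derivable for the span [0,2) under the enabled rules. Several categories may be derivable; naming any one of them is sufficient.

S/PP

[0,3] S   >
  [0,2] S/PP   <
    [0,1] "no" : S
    [1,2] "clearly" : (S/PP)\S
  [2,3] "bone" : PP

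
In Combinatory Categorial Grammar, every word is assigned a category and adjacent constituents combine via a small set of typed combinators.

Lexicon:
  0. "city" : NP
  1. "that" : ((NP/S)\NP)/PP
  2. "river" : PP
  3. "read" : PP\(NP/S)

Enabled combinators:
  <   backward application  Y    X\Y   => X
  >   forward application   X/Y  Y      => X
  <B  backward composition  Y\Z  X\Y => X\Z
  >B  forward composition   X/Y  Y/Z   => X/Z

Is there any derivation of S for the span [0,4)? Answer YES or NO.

NP ((NP/S)\NP)/PP PP PP\(NP/S)
CKY chart[0,4] = {PP}; S ∉ chart

NO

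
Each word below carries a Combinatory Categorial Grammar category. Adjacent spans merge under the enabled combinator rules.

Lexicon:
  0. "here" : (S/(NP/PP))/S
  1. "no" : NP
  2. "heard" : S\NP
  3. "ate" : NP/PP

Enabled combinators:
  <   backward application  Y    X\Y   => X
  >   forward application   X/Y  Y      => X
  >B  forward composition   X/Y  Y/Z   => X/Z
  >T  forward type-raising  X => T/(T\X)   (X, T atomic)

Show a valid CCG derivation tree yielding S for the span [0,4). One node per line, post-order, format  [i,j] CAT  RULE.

[0,4] S   >
  [0,3] S/(NP/PP)   >
    [0,1] "here" : (S/(NP/PP))/S
    [1,3] S   <
      [1,2] "no" : NP
      [2,3] "heard" : S\NP
  [3,4] "ate" : NP/PP

[0,1] (S/(NP/PP))/S  lex  "here"
[1,2] NP  lex  "no"
[2,3] S\NP  lex  "heard"
[1,3] S  <  k=2
[0,3] S/(NP/PP)  >  k=1
[3,4] NP/PP  lex  "ate"
[0,4] S  >  k=3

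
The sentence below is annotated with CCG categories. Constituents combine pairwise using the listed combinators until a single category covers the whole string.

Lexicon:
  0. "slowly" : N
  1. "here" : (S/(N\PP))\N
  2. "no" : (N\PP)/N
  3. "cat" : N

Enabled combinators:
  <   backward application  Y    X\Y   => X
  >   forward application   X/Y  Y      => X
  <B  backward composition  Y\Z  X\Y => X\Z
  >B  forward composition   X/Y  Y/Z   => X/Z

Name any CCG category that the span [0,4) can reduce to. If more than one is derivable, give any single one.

[0,4] S   >
  [0,2] S/(N\PP)   <
    [0,1] "slowly" : N
    [1,2] "here" : (S/(N\PP))\N
  [2,4] N\PP   >
    [2,3] "no" : (N\PP)/N
    [3,4] "cat" : N

S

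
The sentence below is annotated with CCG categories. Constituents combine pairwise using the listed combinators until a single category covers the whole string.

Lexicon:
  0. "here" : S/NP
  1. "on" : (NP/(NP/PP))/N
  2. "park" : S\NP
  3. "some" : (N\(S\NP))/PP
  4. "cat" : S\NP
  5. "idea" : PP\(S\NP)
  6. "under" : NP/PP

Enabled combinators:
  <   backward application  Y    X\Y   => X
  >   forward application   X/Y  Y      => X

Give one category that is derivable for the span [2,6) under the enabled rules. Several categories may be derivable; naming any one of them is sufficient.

N

[0,7] S   >
  [0,1] "here" : S/NP
  [1,7] NP   >
    [1,6] NP/(NP/PP)   >
      [1,2] "on" : (NP/(NP/PP))/N
      [2,6] N   <
        [2,3] "park" : S\NP
        [3,6] N\(S\NP)   >
          [3,4] "some" : (N\(S\NP))/PP
          [4,6] PP   <
            [4,5] "cat" : S\NP
            [5,6] "idea" : PP\(S\NP)
    [6,7] "under" : NP/PP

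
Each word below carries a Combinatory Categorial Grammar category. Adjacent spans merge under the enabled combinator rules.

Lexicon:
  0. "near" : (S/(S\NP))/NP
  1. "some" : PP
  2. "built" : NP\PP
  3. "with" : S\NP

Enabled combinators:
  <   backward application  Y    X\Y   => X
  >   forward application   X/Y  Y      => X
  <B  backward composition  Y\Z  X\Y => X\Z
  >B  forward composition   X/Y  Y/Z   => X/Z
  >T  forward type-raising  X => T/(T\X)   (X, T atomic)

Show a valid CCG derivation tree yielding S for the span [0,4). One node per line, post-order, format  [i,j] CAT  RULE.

[0,4] S   >
  [0,3] S/(S\NP)   >
    [0,1] "near" : (S/(S\NP))/NP
    [1,3] NP   <
      [1,2] "some" : PP
      [2,3] "built" : NP\PP
  [3,4] "with" : S\NP

[0,1] (S/(S\NP))/NP  lex  "near"
[1,2] PP  lex  "some"
[2,3] NP\PP  lex  "built"
[1,3] NP  <  k=2
[0,3] S/(S\NP)  >  k=1
[3,4] S\NP  lex  "with"
[0,4] S  >  k=3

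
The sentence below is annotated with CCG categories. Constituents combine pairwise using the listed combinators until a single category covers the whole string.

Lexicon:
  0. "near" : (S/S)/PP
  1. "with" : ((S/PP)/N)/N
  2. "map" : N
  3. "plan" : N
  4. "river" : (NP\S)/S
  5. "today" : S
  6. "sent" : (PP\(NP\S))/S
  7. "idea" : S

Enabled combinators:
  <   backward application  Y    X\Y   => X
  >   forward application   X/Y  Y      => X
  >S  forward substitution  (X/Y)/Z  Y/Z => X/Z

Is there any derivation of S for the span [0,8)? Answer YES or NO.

[0,8] S   >
  [0,4] S/PP   >S
    [0,1] "near" : (S/S)/PP
    [1,4] S/PP   >
      [1,3] (S/PP)/N   >
        [1,2] "with" : ((S/PP)/N)/N
        [2,3] "map" : N
      [3,4] "plan" : N
  [4,8] PP   <
    [4,6] NP\S   >
      [4,5] "river" : (NP\S)/S
      [5,6] "today" : S
    [6,8] PP\(NP\S)   >
      [6,7] "sent" : (PP\(NP\S))/S
      [7,8] "idea" : S

YES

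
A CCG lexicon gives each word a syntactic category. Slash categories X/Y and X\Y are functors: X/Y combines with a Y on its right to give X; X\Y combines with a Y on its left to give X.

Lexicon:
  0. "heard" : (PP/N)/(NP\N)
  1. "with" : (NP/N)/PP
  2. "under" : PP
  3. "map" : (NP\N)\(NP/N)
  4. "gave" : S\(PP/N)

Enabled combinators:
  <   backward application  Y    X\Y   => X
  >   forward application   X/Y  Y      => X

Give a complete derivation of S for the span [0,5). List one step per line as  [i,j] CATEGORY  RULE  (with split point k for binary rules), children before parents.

[0,1] (PP/N)/(NP\N)  lex  "heard"
[1,2] (NP/N)/PP  lex  "with"
[2,3] PP  lex  "under"
[1,3] NP/N  >  k=2
[3,4] (NP\N)\(NP/N)  lex  "map"
[1,4] NP\N  <  k=3
[0,4] PP/N  >  k=1
[4,5] S\(PP/N)  lex  "gave"
[0,5] S  <  k=4

[0,5] S   <
  [0,4] PP/N   >
    [0,1] "heard" : (PP/N)/(NP\N)
    [1,4] NP\N   <
      [1,3] NP/N   >
        [1,2] "with" : (NP/N)/PP
        [2,3] "under" : PP
      [3,4] "map" : (NP\N)\(NP/N)
  [4,5] "gave" : S\(PP/N)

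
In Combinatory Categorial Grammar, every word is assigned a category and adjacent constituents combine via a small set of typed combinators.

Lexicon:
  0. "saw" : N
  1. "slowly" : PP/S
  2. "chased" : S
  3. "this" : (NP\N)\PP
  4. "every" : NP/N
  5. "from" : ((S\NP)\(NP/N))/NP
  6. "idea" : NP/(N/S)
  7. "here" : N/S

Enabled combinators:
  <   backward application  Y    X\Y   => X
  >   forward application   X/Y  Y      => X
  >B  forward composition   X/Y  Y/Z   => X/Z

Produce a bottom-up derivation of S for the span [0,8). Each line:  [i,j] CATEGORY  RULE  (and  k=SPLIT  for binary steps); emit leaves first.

[0,1] N  lex  "saw"
[1,2] PP/S  lex  "slowly"
[2,3] S  lex  "chased"
[1,3] PP  >  k=2
[3,4] (NP\N)\PP  lex  "this"
[1,4] NP\N  <  k=3
[0,4] NP  <  k=1
[4,5] NP/N  lex  "every"
[5,6] ((S\NP)\(NP/N))/NP  lex  "from"
[6,7] NP/(N/S)  lex  "idea"
[7,8] N/S  lex  "here"
[6,8] NP  >  k=7
[5,8] (S\NP)\(NP/N)  >  k=6
[4,8] S\NP  <  k=5
[0,8] S  <  k=4

[0,8] S   <
  [0,4] NP   <
    [0,1] "saw" : N
    [1,4] NP\N   <
      [1,3] PP   >
        [1,2] "slowly" : PP/S
        [2,3] "chased" : S
      [3,4] "this" : (NP\N)\PP
  [4,8] S\NP   <
    [4,5] "every" : NP/N
    [5,8] (S\NP)\(NP/N)   >
      [5,6] "from" : ((S\NP)\(NP/N))/NP
      [6,8] NP   >
        [6,7] "idea" : NP/(N/S)
        [7,8] "here" : N/S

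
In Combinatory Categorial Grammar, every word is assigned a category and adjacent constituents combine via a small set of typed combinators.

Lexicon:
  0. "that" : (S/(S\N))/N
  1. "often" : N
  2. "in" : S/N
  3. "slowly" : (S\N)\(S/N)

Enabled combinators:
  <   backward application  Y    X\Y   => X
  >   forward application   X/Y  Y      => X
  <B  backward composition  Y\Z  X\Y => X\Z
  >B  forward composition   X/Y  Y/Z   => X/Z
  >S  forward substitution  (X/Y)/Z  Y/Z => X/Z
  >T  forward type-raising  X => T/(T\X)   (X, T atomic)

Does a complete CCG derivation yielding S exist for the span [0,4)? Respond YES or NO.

[0,4] S   >
  [0,2] S/(S\N)   >
    [0,1] "that" : (S/(S\N))/N
    [1,2] "often" : N
  [2,4] S\N   <
    [2,3] "in" : S/N
    [3,4] "slowly" : (S\N)\(S/N)

YES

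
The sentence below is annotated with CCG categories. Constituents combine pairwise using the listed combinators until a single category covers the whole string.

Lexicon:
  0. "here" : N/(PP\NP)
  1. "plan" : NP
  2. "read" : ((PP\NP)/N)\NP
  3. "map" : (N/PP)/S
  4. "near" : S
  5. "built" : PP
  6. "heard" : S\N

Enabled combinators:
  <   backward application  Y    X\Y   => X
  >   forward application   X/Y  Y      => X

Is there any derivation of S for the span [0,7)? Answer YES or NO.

YES

[0,7] S   <
  [0,6] N   >
    [0,1] "here" : N/(PP\NP)
    [1,6] PP\NP   >
      [1,3] (PP\NP)/N   <
        [1,2] "plan" : NP
        [2,3] "read" : ((PP\NP)/N)\NP
      [3,6] N   >
        [3,5] N/PP   >
          [3,4] "map" : (N/PP)/S
          [4,5] "near" : S
        [5,6] "built" : PP
  [6,7] "heard" : S\N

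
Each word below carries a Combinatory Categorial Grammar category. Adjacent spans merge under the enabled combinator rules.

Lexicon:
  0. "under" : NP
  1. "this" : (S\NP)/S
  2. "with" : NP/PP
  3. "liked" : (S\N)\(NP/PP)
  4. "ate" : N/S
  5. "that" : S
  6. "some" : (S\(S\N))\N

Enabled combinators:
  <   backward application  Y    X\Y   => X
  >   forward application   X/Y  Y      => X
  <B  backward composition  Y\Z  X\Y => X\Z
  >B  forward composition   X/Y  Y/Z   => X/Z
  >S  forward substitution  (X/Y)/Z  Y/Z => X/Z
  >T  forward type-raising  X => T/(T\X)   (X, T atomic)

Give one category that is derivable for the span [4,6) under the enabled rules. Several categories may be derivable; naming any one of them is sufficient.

[0,7] S   >
  [0,1] S/(S\NP)   >T
    [0,1] "under" : NP
  [1,7] S\NP   >
    [1,2] "this" : (S\NP)/S
    [2,7] S   <
      [2,4] S\N   <
        [2,3] "with" : NP/PP
        [3,4] "liked" : (S\N)\(NP/PP)
      [4,7] S\(S\N)   <
        [4,6] N   >
          [4,5] "ate" : N/S
          [5,6] "that" : S
        [6,7] "some" : (S\(S\N))\N

N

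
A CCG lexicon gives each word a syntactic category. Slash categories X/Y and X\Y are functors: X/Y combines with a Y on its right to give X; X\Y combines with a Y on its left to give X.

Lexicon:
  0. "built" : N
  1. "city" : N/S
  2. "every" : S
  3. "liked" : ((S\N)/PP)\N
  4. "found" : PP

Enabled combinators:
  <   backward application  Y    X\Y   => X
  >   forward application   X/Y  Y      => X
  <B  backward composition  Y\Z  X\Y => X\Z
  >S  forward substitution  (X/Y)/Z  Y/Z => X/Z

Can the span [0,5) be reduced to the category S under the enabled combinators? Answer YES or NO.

[0,5] S   <
  [0,1] "built" : N
  [1,5] S\N   >
    [1,4] (S\N)/PP   <
      [1,3] N   >
        [1,2] "city" : N/S
        [2,3] "every" : S
      [3,4] "liked" : ((S\N)/PP)\N
    [4,5] "found" : PP

YES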